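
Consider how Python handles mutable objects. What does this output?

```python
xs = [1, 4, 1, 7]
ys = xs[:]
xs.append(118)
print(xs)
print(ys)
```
[1, 4, 1, 7, 118]
[1, 4, 1, 7]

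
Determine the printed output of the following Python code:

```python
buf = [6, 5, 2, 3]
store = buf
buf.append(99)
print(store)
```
[6, 5, 2, 3, 99]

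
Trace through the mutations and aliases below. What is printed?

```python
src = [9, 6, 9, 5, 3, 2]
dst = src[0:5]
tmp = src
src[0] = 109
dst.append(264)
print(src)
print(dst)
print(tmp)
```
[109, 6, 9, 5, 3, 2]
[9, 6, 9, 5, 3, 264]
[109, 6, 9, 5, 3, 2]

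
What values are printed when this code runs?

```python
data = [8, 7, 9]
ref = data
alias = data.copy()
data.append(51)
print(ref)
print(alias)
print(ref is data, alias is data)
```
[8, 7, 9, 51]
[8, 7, 9]
True False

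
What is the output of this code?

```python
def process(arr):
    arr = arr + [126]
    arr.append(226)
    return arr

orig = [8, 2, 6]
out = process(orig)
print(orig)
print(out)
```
[8, 2, 6]
[8, 2, 6, 126, 226]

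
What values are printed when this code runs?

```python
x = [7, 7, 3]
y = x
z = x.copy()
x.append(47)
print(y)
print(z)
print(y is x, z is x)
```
[7, 7, 3, 47]
[7, 7, 3]
True False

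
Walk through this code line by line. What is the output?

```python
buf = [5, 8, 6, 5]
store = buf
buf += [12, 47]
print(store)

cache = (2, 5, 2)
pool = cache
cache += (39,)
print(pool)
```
[5, 8, 6, 5, 12, 47]
(2, 5, 2)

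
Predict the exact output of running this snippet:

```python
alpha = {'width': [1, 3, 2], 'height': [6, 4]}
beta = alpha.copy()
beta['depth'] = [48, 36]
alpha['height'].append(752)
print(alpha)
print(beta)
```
{'width': [1, 3, 2], 'height': [6, 4, 752]}
{'width': [1, 3, 2], 'height': [6, 4, 752], 'depth': [48, 36]}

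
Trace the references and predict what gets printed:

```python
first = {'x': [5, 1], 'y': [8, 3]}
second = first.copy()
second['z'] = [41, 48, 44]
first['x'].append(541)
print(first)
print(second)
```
{'x': [5, 1, 541], 'y': [8, 3]}
{'x': [5, 1, 541], 'y': [8, 3], 'z': [41, 48, 44]}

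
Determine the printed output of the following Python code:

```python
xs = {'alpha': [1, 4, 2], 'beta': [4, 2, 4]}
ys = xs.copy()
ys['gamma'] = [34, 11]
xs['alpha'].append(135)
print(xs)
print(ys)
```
{'alpha': [1, 4, 2, 135], 'beta': [4, 2, 4]}
{'alpha': [1, 4, 2, 135], 'beta': [4, 2, 4], 'gamma': [34, 11]}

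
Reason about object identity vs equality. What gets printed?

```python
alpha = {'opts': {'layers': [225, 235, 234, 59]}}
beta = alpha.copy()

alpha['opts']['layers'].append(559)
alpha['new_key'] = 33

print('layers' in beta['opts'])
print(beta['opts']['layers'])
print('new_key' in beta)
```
True
[225, 235, 234, 59, 559]
False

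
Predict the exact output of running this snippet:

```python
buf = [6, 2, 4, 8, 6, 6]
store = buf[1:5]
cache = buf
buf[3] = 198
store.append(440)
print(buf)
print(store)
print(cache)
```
[6, 2, 4, 198, 6, 6]
[2, 4, 8, 6, 440]
[6, 2, 4, 198, 6, 6]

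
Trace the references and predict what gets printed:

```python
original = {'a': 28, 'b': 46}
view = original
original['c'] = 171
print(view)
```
{'a': 28, 'b': 46, 'c': 171}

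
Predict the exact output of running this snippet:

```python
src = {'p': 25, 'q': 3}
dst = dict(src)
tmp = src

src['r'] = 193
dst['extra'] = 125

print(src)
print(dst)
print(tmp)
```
{'p': 25, 'q': 3, 'r': 193}
{'p': 25, 'q': 3, 'extra': 125}
{'p': 25, 'q': 3, 'r': 193}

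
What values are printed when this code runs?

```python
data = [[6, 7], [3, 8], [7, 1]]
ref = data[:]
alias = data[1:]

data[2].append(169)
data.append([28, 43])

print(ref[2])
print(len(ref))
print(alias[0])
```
[7, 1, 169]
3
[3, 8]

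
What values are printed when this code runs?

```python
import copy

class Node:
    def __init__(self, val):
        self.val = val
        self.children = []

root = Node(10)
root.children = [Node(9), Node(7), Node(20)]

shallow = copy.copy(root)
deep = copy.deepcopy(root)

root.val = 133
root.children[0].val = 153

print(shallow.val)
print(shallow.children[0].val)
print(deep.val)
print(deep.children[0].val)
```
10
153
10
9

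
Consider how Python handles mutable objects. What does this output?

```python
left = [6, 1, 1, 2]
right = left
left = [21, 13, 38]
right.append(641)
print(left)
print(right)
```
[21, 13, 38]
[6, 1, 1, 2, 641]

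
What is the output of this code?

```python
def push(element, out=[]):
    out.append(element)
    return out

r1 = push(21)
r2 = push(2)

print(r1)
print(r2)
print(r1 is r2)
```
[21, 2]
[21, 2]
True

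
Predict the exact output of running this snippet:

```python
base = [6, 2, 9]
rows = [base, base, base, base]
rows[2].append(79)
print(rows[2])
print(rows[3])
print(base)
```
[6, 2, 9, 79]
[6, 2, 9, 79]
[6, 2, 9, 79]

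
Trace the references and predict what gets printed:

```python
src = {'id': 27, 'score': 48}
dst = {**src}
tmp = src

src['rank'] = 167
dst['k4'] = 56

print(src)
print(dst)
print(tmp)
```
{'id': 27, 'score': 48, 'rank': 167}
{'id': 27, 'score': 48, 'k4': 56}
{'id': 27, 'score': 48, 'rank': 167}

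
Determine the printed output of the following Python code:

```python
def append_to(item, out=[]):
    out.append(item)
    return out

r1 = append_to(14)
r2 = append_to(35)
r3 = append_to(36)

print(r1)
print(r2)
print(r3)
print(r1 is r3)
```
[14, 35, 36]
[14, 35, 36]
[14, 35, 36]
True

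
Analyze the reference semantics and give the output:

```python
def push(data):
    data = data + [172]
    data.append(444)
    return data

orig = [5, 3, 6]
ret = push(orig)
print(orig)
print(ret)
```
[5, 3, 6]
[5, 3, 6, 172, 444]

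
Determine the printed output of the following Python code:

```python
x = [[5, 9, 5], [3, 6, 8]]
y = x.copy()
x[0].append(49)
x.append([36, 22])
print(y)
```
[[5, 9, 5, 49], [3, 6, 8]]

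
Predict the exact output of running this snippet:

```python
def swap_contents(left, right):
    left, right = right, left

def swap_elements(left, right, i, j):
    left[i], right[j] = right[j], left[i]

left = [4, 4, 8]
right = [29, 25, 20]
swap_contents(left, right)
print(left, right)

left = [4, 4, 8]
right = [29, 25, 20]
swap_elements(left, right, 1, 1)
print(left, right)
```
[4, 4, 8] [29, 25, 20]
[4, 25, 8] [29, 4, 20]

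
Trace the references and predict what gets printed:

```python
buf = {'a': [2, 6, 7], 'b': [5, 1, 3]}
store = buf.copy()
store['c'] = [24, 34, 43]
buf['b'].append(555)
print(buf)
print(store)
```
{'a': [2, 6, 7], 'b': [5, 1, 3, 555]}
{'a': [2, 6, 7], 'b': [5, 1, 3, 555], 'c': [24, 34, 43]}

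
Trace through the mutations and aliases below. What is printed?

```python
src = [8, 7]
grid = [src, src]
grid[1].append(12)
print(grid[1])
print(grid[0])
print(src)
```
[8, 7, 12]
[8, 7, 12]
[8, 7, 12]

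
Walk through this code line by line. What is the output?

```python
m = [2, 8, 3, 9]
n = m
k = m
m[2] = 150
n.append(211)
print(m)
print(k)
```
[2, 8, 150, 9, 211]
[2, 8, 150, 9, 211]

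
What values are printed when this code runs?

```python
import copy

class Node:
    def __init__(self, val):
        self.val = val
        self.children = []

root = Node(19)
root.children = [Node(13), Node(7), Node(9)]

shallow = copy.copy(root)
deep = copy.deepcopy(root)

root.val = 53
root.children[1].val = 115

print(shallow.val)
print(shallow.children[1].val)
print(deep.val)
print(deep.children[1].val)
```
19
115
19
7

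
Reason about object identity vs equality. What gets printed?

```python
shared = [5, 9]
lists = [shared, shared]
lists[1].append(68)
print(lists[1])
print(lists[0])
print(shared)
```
[5, 9, 68]
[5, 9, 68]
[5, 9, 68]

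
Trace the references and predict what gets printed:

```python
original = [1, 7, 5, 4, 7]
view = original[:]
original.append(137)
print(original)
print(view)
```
[1, 7, 5, 4, 7, 137]
[1, 7, 5, 4, 7]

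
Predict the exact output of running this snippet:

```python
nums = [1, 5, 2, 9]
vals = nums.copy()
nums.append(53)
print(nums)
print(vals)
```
[1, 5, 2, 9, 53]
[1, 5, 2, 9]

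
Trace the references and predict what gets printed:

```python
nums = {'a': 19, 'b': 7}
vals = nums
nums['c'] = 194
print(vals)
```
{'a': 19, 'b': 7, 'c': 194}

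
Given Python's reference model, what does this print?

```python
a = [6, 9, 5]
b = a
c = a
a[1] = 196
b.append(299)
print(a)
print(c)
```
[6, 196, 5, 299]
[6, 196, 5, 299]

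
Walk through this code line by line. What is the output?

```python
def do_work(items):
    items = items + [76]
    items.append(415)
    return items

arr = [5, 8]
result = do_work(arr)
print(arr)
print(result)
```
[5, 8]
[5, 8, 76, 415]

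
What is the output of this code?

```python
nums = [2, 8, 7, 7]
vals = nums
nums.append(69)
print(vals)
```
[2, 8, 7, 7, 69]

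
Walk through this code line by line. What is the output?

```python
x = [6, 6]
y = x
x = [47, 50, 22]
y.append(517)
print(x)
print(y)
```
[47, 50, 22]
[6, 6, 517]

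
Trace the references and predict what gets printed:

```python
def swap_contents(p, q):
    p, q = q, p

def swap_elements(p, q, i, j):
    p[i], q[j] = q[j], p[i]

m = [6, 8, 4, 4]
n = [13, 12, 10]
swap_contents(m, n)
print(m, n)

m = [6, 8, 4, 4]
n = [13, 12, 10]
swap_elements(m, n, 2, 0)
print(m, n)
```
[6, 8, 4, 4] [13, 12, 10]
[6, 8, 13, 4] [4, 12, 10]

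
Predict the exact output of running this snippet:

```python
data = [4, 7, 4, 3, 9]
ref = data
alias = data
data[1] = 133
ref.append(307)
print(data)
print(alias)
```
[4, 133, 4, 3, 9, 307]
[4, 133, 4, 3, 9, 307]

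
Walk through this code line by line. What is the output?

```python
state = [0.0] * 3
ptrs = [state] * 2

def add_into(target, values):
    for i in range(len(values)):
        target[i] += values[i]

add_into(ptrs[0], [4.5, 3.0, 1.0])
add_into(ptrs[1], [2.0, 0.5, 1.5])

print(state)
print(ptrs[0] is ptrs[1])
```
[6.5, 3.5, 2.5]
True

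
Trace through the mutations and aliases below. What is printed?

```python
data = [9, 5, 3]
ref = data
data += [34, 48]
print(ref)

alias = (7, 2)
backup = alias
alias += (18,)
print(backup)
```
[9, 5, 3, 34, 48]
(7, 2)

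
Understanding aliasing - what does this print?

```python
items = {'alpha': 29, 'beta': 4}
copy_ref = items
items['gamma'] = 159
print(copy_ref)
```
{'alpha': 29, 'beta': 4, 'gamma': 159}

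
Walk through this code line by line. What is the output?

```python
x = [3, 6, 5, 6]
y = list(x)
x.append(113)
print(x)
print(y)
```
[3, 6, 5, 6, 113]
[3, 6, 5, 6]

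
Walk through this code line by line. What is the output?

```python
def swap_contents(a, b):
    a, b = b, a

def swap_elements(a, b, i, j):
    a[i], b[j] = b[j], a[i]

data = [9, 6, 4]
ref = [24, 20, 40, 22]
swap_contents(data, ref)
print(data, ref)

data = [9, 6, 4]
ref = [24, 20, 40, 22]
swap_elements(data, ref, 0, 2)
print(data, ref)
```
[9, 6, 4] [24, 20, 40, 22]
[40, 6, 4] [24, 20, 9, 22]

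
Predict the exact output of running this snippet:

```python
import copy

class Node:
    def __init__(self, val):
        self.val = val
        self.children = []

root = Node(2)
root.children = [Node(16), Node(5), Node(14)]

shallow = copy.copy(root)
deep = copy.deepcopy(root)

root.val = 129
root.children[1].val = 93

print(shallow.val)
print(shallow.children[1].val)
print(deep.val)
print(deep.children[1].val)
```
2
93
2
5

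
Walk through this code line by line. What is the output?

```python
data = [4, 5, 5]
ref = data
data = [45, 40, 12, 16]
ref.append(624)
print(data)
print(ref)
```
[45, 40, 12, 16]
[4, 5, 5, 624]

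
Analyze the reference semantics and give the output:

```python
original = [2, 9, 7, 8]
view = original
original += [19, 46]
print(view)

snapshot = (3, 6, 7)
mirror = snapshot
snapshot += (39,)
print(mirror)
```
[2, 9, 7, 8, 19, 46]
(3, 6, 7)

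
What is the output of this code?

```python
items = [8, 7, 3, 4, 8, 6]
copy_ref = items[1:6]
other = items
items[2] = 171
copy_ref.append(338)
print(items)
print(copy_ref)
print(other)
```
[8, 7, 171, 4, 8, 6]
[7, 3, 4, 8, 6, 338]
[8, 7, 171, 4, 8, 6]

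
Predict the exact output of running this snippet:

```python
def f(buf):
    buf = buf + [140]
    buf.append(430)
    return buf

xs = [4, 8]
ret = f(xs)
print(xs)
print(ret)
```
[4, 8]
[4, 8, 140, 430]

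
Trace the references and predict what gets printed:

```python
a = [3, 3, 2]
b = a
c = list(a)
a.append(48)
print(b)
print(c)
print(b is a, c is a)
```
[3, 3, 2, 48]
[3, 3, 2]
True False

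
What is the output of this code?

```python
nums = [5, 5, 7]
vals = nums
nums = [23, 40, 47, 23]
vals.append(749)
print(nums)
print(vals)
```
[23, 40, 47, 23]
[5, 5, 7, 749]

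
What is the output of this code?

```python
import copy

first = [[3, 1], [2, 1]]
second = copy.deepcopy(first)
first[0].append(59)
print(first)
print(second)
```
[[3, 1, 59], [2, 1]]
[[3, 1], [2, 1]]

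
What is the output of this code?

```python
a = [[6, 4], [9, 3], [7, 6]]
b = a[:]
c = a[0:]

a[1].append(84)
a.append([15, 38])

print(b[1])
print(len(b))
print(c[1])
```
[9, 3, 84]
3
[9, 3, 84]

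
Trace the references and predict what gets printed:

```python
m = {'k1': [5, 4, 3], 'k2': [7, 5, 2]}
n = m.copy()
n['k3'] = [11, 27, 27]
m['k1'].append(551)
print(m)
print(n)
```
{'k1': [5, 4, 3, 551], 'k2': [7, 5, 2]}
{'k1': [5, 4, 3, 551], 'k2': [7, 5, 2], 'k3': [11, 27, 27]}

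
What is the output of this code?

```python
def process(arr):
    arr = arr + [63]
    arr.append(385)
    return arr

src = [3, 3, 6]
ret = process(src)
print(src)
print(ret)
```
[3, 3, 6]
[3, 3, 6, 63, 385]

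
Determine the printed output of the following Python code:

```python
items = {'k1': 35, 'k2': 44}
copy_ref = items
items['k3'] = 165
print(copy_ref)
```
{'k1': 35, 'k2': 44, 'k3': 165}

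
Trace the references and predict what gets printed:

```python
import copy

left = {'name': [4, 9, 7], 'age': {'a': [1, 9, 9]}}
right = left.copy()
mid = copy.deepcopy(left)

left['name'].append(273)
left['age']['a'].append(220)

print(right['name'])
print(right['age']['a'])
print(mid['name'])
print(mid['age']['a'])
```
[4, 9, 7, 273]
[1, 9, 9, 220]
[4, 9, 7]
[1, 9, 9]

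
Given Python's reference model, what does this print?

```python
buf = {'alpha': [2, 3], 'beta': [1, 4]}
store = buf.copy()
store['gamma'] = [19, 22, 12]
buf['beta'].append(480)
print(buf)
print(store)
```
{'alpha': [2, 3], 'beta': [1, 4, 480]}
{'alpha': [2, 3], 'beta': [1, 4, 480], 'gamma': [19, 22, 12]}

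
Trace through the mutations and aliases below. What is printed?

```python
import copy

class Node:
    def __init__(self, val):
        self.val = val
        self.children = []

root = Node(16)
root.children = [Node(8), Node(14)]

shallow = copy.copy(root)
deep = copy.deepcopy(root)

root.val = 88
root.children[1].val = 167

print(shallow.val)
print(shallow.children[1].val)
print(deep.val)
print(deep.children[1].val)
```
16
167
16
14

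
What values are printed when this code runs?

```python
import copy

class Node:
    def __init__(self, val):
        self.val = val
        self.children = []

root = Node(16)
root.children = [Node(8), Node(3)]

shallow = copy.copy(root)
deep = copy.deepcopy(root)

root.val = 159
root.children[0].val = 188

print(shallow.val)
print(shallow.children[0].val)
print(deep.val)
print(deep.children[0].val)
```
16
188
16
8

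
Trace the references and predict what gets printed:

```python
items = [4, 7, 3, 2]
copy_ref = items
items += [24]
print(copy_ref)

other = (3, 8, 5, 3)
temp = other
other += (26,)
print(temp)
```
[4, 7, 3, 2, 24]
(3, 8, 5, 3)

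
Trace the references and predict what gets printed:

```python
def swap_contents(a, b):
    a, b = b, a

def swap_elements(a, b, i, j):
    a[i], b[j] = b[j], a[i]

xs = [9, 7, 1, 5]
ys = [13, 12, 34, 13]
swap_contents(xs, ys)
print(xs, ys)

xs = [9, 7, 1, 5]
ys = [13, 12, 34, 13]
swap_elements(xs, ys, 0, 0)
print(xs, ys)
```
[9, 7, 1, 5] [13, 12, 34, 13]
[13, 7, 1, 5] [9, 12, 34, 13]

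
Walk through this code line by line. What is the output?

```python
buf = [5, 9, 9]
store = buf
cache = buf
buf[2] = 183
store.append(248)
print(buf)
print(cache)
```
[5, 9, 183, 248]
[5, 9, 183, 248]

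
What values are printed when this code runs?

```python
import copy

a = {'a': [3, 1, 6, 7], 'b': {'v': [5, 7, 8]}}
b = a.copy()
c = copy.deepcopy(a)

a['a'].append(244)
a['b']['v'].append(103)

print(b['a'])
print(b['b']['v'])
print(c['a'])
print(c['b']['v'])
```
[3, 1, 6, 7, 244]
[5, 7, 8, 103]
[3, 1, 6, 7]
[5, 7, 8]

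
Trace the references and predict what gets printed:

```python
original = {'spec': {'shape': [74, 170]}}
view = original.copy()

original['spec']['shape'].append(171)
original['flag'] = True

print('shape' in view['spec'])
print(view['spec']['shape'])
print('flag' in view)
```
True
[74, 170, 171]
False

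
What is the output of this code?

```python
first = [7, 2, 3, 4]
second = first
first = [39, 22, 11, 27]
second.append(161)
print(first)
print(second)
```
[39, 22, 11, 27]
[7, 2, 3, 4, 161]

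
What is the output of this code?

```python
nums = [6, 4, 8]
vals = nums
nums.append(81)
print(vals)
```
[6, 4, 8, 81]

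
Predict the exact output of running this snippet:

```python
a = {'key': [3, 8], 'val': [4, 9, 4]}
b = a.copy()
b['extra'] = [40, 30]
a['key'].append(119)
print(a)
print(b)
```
{'key': [3, 8, 119], 'val': [4, 9, 4]}
{'key': [3, 8, 119], 'val': [4, 9, 4], 'extra': [40, 30]}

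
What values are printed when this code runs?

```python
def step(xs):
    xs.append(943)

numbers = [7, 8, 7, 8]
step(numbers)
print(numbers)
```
[7, 8, 7, 8, 943]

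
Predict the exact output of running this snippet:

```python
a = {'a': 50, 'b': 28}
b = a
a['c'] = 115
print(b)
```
{'a': 50, 'b': 28, 'c': 115}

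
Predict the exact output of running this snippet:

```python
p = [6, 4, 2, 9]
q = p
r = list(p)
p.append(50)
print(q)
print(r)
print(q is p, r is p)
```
[6, 4, 2, 9, 50]
[6, 4, 2, 9]
True False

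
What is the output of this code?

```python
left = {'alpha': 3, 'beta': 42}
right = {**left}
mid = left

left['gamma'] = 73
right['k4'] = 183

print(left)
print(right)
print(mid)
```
{'alpha': 3, 'beta': 42, 'gamma': 73}
{'alpha': 3, 'beta': 42, 'k4': 183}
{'alpha': 3, 'beta': 42, 'gamma': 73}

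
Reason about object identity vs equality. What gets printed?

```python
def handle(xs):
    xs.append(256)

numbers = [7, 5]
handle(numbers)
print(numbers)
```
[7, 5, 256]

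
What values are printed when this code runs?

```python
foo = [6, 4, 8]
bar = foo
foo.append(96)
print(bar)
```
[6, 4, 8, 96]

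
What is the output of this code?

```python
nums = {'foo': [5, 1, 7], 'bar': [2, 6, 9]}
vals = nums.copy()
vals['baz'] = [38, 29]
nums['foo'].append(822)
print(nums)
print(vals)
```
{'foo': [5, 1, 7, 822], 'bar': [2, 6, 9]}
{'foo': [5, 1, 7, 822], 'bar': [2, 6, 9], 'baz': [38, 29]}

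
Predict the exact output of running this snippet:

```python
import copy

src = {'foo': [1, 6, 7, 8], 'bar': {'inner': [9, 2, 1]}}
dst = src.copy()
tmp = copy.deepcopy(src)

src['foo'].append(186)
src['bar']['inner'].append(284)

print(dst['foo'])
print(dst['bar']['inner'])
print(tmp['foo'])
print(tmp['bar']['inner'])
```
[1, 6, 7, 8, 186]
[9, 2, 1, 284]
[1, 6, 7, 8]
[9, 2, 1]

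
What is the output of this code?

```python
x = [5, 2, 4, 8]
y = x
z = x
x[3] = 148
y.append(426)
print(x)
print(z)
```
[5, 2, 4, 148, 426]
[5, 2, 4, 148, 426]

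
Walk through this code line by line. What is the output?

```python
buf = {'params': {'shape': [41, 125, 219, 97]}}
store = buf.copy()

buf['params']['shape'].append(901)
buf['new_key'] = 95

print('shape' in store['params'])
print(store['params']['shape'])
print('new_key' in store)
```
True
[41, 125, 219, 97, 901]
False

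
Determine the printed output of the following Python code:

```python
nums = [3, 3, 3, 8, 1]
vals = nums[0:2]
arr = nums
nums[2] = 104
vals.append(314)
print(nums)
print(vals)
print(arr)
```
[3, 3, 104, 8, 1]
[3, 3, 314]
[3, 3, 104, 8, 1]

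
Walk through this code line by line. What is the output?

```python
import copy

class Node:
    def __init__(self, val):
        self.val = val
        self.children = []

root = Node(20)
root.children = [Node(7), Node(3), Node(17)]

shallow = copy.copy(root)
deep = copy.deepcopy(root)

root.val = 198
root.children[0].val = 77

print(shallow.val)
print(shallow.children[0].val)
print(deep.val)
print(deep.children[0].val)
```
20
77
20
7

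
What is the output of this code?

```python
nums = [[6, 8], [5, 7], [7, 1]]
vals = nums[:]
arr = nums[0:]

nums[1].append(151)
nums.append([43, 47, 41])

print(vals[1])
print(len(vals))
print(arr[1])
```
[5, 7, 151]
3
[5, 7, 151]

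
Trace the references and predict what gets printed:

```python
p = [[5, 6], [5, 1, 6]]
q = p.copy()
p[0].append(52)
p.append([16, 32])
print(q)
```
[[5, 6, 52], [5, 1, 6]]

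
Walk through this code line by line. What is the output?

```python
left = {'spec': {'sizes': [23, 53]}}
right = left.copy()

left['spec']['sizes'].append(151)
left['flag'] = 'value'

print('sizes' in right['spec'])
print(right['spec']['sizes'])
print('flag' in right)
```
True
[23, 53, 151]
False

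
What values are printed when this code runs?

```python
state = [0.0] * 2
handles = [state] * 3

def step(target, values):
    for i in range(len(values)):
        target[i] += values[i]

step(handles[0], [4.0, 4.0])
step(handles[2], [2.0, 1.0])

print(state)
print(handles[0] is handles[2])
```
[6.0, 5.0]
True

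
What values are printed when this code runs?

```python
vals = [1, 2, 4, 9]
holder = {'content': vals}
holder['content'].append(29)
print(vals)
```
[1, 2, 4, 9, 29]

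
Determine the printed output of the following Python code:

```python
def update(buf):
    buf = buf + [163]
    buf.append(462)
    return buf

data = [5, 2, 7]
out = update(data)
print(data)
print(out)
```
[5, 2, 7]
[5, 2, 7, 163, 462]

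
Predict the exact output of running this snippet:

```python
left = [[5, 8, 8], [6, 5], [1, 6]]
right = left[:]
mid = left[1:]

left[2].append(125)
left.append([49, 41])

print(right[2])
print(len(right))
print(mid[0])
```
[1, 6, 125]
3
[6, 5]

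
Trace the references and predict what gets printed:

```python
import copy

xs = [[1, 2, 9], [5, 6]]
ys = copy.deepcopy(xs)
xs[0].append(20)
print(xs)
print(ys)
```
[[1, 2, 9, 20], [5, 6]]
[[1, 2, 9], [5, 6]]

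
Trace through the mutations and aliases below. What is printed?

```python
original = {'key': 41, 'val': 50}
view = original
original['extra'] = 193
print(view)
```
{'key': 41, 'val': 50, 'extra': 193}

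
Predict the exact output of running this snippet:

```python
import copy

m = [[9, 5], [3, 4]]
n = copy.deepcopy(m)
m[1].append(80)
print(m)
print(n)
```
[[9, 5], [3, 4, 80]]
[[9, 5], [3, 4]]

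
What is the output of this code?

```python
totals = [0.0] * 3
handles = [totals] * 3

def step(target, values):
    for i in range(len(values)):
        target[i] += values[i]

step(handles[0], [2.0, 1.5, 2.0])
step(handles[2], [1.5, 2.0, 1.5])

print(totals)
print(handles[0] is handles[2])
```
[3.5, 3.5, 3.5]
True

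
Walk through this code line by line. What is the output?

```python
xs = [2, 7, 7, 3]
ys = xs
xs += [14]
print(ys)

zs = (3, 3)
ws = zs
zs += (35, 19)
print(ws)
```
[2, 7, 7, 3, 14]
(3, 3)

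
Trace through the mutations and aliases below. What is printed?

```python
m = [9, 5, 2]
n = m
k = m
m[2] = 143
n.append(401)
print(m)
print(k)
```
[9, 5, 143, 401]
[9, 5, 143, 401]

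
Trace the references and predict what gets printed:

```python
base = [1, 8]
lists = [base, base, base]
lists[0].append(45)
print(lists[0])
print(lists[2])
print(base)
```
[1, 8, 45]
[1, 8, 45]
[1, 8, 45]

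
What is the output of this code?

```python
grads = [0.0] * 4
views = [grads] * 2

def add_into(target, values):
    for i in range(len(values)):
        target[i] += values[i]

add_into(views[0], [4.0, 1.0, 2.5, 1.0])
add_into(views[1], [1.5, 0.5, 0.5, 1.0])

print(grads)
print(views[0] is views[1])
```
[5.5, 1.5, 3.0, 2.0]
True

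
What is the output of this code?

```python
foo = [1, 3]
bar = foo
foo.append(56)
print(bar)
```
[1, 3, 56]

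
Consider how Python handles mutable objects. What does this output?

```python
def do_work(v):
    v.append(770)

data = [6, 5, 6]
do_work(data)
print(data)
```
[6, 5, 6, 770]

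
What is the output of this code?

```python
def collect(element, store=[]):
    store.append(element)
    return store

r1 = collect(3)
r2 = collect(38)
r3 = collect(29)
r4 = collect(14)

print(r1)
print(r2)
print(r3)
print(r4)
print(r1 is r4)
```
[3, 38, 29, 14]
[3, 38, 29, 14]
[3, 38, 29, 14]
[3, 38, 29, 14]
True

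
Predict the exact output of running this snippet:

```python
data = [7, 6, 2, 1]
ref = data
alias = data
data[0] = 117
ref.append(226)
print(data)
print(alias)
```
[117, 6, 2, 1, 226]
[117, 6, 2, 1, 226]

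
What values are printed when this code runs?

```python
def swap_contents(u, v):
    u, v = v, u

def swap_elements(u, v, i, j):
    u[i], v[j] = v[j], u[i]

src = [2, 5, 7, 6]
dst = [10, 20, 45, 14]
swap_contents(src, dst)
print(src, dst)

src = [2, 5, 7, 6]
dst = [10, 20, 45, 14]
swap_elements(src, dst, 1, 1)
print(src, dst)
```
[2, 5, 7, 6] [10, 20, 45, 14]
[2, 20, 7, 6] [10, 5, 45, 14]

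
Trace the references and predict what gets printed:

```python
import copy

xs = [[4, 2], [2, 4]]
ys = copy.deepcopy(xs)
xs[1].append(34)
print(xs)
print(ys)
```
[[4, 2], [2, 4, 34]]
[[4, 2], [2, 4]]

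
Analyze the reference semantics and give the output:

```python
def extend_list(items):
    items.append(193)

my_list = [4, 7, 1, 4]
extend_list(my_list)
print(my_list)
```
[4, 7, 1, 4, 193]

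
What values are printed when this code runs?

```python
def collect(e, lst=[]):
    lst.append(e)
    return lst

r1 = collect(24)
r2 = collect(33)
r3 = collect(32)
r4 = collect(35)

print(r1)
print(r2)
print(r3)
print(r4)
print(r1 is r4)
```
[24, 33, 32, 35]
[24, 33, 32, 35]
[24, 33, 32, 35]
[24, 33, 32, 35]
True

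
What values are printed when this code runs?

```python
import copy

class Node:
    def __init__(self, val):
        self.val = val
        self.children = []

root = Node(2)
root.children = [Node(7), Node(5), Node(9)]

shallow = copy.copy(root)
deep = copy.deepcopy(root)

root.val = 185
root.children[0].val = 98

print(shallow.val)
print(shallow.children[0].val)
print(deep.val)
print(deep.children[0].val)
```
2
98
2
7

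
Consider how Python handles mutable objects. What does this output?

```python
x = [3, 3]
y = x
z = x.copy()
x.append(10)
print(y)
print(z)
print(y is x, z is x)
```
[3, 3, 10]
[3, 3]
True False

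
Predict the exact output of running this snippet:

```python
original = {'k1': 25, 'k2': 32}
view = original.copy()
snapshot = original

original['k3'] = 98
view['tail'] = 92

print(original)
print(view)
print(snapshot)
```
{'k1': 25, 'k2': 32, 'k3': 98}
{'k1': 25, 'k2': 32, 'tail': 92}
{'k1': 25, 'k2': 32, 'k3': 98}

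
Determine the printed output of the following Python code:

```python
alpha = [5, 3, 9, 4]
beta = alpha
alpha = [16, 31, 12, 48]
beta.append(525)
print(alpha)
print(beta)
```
[16, 31, 12, 48]
[5, 3, 9, 4, 525]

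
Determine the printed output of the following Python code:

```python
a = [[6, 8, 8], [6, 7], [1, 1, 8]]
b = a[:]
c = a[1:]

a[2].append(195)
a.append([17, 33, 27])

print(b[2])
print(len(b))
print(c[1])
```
[1, 1, 8, 195]
3
[1, 1, 8, 195]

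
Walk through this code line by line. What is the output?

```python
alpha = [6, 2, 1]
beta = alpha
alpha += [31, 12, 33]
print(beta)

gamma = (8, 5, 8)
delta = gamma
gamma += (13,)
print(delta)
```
[6, 2, 1, 31, 12, 33]
(8, 5, 8)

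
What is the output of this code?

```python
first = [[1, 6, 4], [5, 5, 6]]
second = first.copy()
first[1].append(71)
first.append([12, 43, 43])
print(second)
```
[[1, 6, 4], [5, 5, 6, 71]]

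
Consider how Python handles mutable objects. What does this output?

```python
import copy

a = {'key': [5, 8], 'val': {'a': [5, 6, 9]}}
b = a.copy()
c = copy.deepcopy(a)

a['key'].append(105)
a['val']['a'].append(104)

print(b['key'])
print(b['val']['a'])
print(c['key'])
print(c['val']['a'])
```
[5, 8, 105]
[5, 6, 9, 104]
[5, 8]
[5, 6, 9]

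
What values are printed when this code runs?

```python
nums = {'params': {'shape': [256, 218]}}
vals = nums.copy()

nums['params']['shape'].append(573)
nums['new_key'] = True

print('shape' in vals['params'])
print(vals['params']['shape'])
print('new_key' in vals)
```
True
[256, 218, 573]
False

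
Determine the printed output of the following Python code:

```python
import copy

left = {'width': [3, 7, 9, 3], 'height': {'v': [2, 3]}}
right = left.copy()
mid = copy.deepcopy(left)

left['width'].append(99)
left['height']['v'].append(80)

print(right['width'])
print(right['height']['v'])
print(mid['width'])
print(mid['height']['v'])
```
[3, 7, 9, 3, 99]
[2, 3, 80]
[3, 7, 9, 3]
[2, 3]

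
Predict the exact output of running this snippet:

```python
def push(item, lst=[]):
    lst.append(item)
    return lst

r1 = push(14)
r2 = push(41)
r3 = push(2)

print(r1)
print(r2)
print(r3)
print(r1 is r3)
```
[14, 41, 2]
[14, 41, 2]
[14, 41, 2]
True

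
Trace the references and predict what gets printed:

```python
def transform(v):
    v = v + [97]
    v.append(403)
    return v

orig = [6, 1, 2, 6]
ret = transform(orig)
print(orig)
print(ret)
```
[6, 1, 2, 6]
[6, 1, 2, 6, 97, 403]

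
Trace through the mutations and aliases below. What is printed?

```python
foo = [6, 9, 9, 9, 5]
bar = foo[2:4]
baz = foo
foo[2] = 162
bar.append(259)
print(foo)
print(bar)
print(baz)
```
[6, 9, 162, 9, 5]
[9, 9, 259]
[6, 9, 162, 9, 5]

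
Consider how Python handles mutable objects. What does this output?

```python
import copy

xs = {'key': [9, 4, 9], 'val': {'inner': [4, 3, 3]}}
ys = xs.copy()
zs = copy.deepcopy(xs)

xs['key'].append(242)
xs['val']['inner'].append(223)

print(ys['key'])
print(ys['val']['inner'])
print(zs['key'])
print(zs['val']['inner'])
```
[9, 4, 9, 242]
[4, 3, 3, 223]
[9, 4, 9]
[4, 3, 3]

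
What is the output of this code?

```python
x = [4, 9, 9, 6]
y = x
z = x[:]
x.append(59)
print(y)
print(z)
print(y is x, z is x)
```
[4, 9, 9, 6, 59]
[4, 9, 9, 6]
True False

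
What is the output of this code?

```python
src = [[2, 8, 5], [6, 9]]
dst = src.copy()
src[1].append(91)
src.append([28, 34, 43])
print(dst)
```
[[2, 8, 5], [6, 9, 91]]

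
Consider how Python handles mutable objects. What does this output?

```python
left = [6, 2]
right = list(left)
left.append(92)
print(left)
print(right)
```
[6, 2, 92]
[6, 2]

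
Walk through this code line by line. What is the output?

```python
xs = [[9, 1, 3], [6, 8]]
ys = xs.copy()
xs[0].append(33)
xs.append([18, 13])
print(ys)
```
[[9, 1, 3, 33], [6, 8]]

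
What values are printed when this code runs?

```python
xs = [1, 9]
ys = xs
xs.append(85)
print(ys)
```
[1, 9, 85]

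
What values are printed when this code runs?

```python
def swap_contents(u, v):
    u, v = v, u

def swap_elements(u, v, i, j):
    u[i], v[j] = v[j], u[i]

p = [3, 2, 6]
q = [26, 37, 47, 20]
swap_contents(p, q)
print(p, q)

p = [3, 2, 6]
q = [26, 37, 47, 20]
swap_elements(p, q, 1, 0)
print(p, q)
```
[3, 2, 6] [26, 37, 47, 20]
[3, 26, 6] [2, 37, 47, 20]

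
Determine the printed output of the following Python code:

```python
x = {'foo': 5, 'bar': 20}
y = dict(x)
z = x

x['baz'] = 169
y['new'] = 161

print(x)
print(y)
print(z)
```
{'foo': 5, 'bar': 20, 'baz': 169}
{'foo': 5, 'bar': 20, 'new': 161}
{'foo': 5, 'bar': 20, 'baz': 169}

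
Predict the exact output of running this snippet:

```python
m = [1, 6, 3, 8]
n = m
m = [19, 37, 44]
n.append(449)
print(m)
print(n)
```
[19, 37, 44]
[1, 6, 3, 8, 449]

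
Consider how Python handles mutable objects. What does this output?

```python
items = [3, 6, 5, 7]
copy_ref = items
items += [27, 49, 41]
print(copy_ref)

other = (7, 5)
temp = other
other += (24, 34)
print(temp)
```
[3, 6, 5, 7, 27, 49, 41]
(7, 5)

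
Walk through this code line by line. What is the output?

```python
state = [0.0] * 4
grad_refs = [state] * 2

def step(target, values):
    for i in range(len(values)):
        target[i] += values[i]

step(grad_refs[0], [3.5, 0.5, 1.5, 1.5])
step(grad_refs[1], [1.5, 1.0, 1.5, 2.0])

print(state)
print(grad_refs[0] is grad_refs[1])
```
[5.0, 1.5, 3.0, 3.5]
True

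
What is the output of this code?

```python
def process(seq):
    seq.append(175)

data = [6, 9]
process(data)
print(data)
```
[6, 9, 175]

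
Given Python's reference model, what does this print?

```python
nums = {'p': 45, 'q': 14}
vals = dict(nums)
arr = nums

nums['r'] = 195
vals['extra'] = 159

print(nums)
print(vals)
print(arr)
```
{'p': 45, 'q': 14, 'r': 195}
{'p': 45, 'q': 14, 'extra': 159}
{'p': 45, 'q': 14, 'r': 195}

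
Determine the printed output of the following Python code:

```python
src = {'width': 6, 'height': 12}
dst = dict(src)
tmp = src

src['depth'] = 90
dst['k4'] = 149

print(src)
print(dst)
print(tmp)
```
{'width': 6, 'height': 12, 'depth': 90}
{'width': 6, 'height': 12, 'k4': 149}
{'width': 6, 'height': 12, 'depth': 90}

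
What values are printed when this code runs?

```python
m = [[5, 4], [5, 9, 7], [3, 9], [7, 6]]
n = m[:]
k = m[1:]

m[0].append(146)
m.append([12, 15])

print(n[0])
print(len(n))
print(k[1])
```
[5, 4, 146]
4
[3, 9]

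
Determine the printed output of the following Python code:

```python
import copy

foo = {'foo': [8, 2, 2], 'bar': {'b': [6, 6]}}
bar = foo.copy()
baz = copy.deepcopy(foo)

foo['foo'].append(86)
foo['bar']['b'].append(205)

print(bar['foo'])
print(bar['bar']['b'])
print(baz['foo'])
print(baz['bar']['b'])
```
[8, 2, 2, 86]
[6, 6, 205]
[8, 2, 2]
[6, 6]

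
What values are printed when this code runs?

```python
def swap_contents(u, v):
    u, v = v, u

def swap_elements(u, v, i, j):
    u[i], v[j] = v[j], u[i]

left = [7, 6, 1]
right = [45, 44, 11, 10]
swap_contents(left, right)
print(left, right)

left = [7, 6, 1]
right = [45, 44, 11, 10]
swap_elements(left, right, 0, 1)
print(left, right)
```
[7, 6, 1] [45, 44, 11, 10]
[44, 6, 1] [45, 7, 11, 10]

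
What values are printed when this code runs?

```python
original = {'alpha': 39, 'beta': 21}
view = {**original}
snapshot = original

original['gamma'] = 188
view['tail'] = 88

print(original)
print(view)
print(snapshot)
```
{'alpha': 39, 'beta': 21, 'gamma': 188}
{'alpha': 39, 'beta': 21, 'tail': 88}
{'alpha': 39, 'beta': 21, 'gamma': 188}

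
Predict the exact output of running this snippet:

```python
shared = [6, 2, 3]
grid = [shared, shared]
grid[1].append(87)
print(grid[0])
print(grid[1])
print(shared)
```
[6, 2, 3, 87]
[6, 2, 3, 87]
[6, 2, 3, 87]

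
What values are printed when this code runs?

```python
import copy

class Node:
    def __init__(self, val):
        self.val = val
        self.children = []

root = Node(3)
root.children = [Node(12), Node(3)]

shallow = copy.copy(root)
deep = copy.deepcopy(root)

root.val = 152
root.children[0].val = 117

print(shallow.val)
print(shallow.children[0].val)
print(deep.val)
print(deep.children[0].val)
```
3
117
3
12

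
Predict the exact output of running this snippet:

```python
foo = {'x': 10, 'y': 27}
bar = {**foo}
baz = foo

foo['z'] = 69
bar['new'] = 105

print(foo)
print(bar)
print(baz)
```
{'x': 10, 'y': 27, 'z': 69}
{'x': 10, 'y': 27, 'new': 105}
{'x': 10, 'y': 27, 'z': 69}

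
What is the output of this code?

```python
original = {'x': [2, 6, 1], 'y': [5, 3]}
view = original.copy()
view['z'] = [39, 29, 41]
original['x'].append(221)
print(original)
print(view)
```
{'x': [2, 6, 1, 221], 'y': [5, 3]}
{'x': [2, 6, 1, 221], 'y': [5, 3], 'z': [39, 29, 41]}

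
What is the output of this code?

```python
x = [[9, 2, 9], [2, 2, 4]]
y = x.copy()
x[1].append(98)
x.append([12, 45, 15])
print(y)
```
[[9, 2, 9], [2, 2, 4, 98]]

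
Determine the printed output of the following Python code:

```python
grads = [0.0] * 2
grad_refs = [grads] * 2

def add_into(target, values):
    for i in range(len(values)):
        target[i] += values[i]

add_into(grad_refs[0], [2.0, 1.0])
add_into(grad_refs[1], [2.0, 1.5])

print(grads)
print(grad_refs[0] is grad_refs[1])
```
[4.0, 2.5]
True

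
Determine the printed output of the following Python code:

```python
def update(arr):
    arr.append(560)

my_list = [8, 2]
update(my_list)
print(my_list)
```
[8, 2, 560]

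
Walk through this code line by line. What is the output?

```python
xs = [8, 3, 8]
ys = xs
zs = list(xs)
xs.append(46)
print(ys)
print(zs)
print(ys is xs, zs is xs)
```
[8, 3, 8, 46]
[8, 3, 8]
True False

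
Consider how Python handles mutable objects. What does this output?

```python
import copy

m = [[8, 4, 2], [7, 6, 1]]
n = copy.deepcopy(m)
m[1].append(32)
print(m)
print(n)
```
[[8, 4, 2], [7, 6, 1, 32]]
[[8, 4, 2], [7, 6, 1]]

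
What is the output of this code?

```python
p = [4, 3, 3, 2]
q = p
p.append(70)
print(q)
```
[4, 3, 3, 2, 70]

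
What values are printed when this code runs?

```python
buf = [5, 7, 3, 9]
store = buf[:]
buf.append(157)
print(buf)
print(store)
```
[5, 7, 3, 9, 157]
[5, 7, 3, 9]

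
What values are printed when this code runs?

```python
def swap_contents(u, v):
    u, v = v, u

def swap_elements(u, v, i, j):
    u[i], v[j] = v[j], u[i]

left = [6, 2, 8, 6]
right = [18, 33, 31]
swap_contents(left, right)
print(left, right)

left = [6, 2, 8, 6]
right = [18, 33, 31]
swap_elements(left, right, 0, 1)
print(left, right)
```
[6, 2, 8, 6] [18, 33, 31]
[33, 2, 8, 6] [18, 6, 31]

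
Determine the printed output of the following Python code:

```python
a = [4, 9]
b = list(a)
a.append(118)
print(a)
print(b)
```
[4, 9, 118]
[4, 9]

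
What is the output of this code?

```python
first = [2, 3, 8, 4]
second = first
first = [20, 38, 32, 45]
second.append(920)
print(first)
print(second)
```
[20, 38, 32, 45]
[2, 3, 8, 4, 920]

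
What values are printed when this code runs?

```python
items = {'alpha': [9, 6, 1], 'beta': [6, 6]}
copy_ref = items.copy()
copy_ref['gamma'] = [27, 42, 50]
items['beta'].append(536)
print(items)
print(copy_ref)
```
{'alpha': [9, 6, 1], 'beta': [6, 6, 536]}
{'alpha': [9, 6, 1], 'beta': [6, 6, 536], 'gamma': [27, 42, 50]}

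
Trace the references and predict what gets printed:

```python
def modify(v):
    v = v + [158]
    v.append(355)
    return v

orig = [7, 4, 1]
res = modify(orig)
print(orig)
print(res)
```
[7, 4, 1]
[7, 4, 1, 158, 355]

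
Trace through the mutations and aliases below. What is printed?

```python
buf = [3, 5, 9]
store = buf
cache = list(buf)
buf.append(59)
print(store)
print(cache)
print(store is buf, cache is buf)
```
[3, 5, 9, 59]
[3, 5, 9]
True False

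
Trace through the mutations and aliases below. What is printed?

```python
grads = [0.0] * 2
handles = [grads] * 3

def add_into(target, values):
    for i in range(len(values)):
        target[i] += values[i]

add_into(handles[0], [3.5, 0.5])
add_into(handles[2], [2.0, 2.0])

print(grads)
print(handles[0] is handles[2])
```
[5.5, 2.5]
True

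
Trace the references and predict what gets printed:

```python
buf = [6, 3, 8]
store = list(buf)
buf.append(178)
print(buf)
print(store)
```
[6, 3, 8, 178]
[6, 3, 8]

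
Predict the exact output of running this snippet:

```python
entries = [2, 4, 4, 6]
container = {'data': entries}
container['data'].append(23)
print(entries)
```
[2, 4, 4, 6, 23]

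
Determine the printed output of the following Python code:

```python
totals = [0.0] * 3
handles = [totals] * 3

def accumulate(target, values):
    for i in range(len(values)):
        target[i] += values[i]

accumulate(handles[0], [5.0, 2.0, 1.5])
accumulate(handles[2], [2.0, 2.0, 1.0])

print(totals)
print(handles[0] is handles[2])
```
[7.0, 4.0, 2.5]
True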